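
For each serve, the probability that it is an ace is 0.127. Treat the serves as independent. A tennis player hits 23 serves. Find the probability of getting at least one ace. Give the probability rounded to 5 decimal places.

0.95601

P(at least one) = 1 − P(none) = 1 − (1 − 0.127)^23
= 1 − 0.0439873 = 0.9560127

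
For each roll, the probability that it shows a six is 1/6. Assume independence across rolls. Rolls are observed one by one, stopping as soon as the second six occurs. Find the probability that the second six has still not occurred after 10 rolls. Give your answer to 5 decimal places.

Needing more than 10 rolls ⇔ fewer than 2 successes in the first 10. With X ~ Binomial(10, 0.166667), P(Y > 10) = P(X ≤ 1).
  k=0: C(10,0)·0.166667^0·0.833333^10 = 0.1615056
  k=1: C(10,1)·0.166667^1·0.833333^9 = 0.3230112
P(X ≤ 1) = 0.4845167

0.48452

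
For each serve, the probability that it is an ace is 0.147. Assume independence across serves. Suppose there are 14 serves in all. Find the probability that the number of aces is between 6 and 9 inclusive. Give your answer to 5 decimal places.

0.01045

X ~ Binomial(14, 0.147); P(6 ≤ X ≤ 9) = Σ C(14,k) p^k (1−p)^(14−k) over k:
  k=6: C(14,6)·0.147^6·0.853^8 = 0.0084928
  k=7: C(14,7)·0.147^7·0.853^7 = 0.0016727
  k=8: C(14,8)·0.147^8·0.853^6 = 0.0002522
  k=9: C(14,9)·0.147^9·0.853^5 = 0.0000290
Total = 0.0104467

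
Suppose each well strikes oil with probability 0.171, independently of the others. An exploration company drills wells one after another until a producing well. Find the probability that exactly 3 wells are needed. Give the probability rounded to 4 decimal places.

Geometric (trials to first success), p = 0.171.
P(Y = 3) = (1−p)^2 · p = 0.68724 · 0.171 = 0.117518

0.1175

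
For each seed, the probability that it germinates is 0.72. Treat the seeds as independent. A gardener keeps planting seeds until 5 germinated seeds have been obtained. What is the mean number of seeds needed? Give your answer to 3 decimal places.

Y = total seeds until the fifth success; negative binomial with r=5, p=0.72.
E[Y] = r / p = 5 / 0.72 = 6.94444

6.944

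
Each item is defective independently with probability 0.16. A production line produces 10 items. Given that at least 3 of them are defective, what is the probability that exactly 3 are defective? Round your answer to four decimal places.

0.7027

X ~ Binomial(10, 0.16). Want P(X=3 | X≥3) = P(X=3) / P(X≥3).
P(X=3) = C(10,3)·0.16^3·0.84^7 = 0.145043
P(X≥3) = 1 − 0.174901 − 0.333145 − 0.285553 = 0.206401
Ratio = 0.145043 / 0.206401 = 0.702725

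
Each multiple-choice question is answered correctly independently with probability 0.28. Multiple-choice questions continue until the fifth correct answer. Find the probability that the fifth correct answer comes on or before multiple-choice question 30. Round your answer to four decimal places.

Finishing within 30 multiple-choice questions ⇔ at least 5 successes in the first 30. With X ~ Binomial(30, 0.28), P(Y ≤ 30) = 1 − P(X ≤ 4).
  k=0: C(30,0)·0.28^0·0.72^30 = 0.000052
  k=1: C(30,1)·0.28^1·0.72^29 = 0.000612
  k=2: C(30,2)·0.28^2·0.72^28 = 0.003452
  k=3: C(30,3)·0.28^3·0.72^27 = 0.012531
  k=4: C(30,4)·0.28^4·0.72^26 = 0.032893
1 − 0.049541 = 0.950459

0.9505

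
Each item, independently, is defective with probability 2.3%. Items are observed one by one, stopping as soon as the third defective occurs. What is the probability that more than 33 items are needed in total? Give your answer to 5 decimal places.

Needing more than 33 items ⇔ fewer than 3 successes in the first 33. With X ~ Binomial(33, 0.023), P(Y > 33) = P(X ≤ 2).
  k=0: C(33,0)·0.023^0·0.977^33 = 0.4640028
  k=1: C(33,1)·0.023^1·0.977^32 = 0.3604689
  k=2: C(33,2)·0.023^2·0.977^31 = 0.1357754
P(X ≤ 2) = 0.9602471

0.96025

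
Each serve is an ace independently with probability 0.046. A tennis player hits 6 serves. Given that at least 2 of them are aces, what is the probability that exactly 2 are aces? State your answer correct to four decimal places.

X ~ Binomial(6, 0.046). Want P(X=2 | X≥2) = P(X=2) / P(X≥2).
P(X=2) = C(6,2)·0.046^2·0.954^4 = 0.026291
P(X≥2) = 1 − 0.753859 − 0.218098 = 0.028043
Ratio = 0.026291 / 0.028043 = 0.937505

0.9375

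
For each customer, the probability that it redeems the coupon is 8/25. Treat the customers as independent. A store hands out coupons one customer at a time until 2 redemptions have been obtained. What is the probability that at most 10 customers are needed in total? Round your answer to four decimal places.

Finishing within 10 customers ⇔ at least 2 successes in the first 10. With X ~ Binomial(10, 0.32), P(Y ≤ 10) = 1 − P(X ≤ 1).
  k=0: C(10,0)·0.32^0·0.68^10 = 0.021139
  k=1: C(10,1)·0.32^1·0.68^9 = 0.099479
1 − 0.120618 = 0.879382

0.8794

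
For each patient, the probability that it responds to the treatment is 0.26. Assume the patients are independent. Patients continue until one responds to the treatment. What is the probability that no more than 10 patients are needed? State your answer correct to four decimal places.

Y = number of patients to the first success; geometric, p = 0.26.
P(Y ≤ 10) = 1 − (1−p)^10 = 1 − 0.049240 = 0.950760

0.9508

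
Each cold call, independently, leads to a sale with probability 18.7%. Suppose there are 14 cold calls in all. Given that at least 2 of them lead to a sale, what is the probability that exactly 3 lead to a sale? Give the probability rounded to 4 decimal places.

0.3181

X ~ Binomial(14, 0.187). Want P(X=3 | X≥2) = P(X=3) / P(X≥2).
P(X=3) = C(14,3)·0.187^3·0.813^11 = 0.244131
P(X≥2) = 1 − 0.055115 − 0.177479 = 0.767406
Ratio = 0.244131 / 0.767406 = 0.318124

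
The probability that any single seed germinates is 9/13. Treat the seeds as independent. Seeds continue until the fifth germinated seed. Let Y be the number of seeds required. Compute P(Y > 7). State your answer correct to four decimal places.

0.3704

Needing more than 7 seeds ⇔ fewer than 5 successes in the first 7. With X ~ Binomial(7, 0.692308), P(Y > 7) = P(X ≤ 4).
  k=0: C(7,0)·0.692308^0·0.307692^7 = 0.000261
  k=1: C(7,1)·0.692308^1·0.307692^6 = 0.004112
  k=2: C(7,2)·0.692308^2·0.307692^5 = 0.027759
  k=3: C(7,3)·0.692308^3·0.307692^4 = 0.104096
  k=4: C(7,4)·0.692308^4·0.307692^3 = 0.234215
P(X ≤ 4) = 0.370443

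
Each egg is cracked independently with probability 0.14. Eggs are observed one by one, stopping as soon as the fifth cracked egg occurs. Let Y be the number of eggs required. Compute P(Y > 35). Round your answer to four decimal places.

Needing more than 35 eggs ⇔ fewer than 5 successes in the first 35. With X ~ Binomial(35, 0.14), P(Y > 35) = P(X ≤ 4).
  k=0: C(35,0)·0.14^0·0.86^35 = 0.005099
  k=1: C(35,1)·0.14^1·0.86^34 = 0.029050
  k=2: C(35,2)·0.14^2·0.86^33 = 0.080394
  k=3: C(35,3)·0.14^3·0.86^32 = 0.143961
  k=4: C(35,4)·0.14^4·0.86^31 = 0.187484
P(X ≤ 4) = 0.445987

0.4460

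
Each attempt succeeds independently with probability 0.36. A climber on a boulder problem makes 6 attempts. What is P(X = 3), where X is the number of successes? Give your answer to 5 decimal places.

0.24461

X ~ Binomial(n=6, p=0.36).
P(X=3) = C(6,3) · p^3 · (1−p)^3
= 20 · 0.046656 · 0.26214 = 0.2446118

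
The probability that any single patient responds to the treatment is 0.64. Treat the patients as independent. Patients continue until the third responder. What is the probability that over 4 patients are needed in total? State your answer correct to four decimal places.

Needing more than 4 patients ⇔ fewer than 3 successes in the first 4. With X ~ Binomial(4, 0.64), P(Y > 4) = P(X ≤ 2).
  k=0: C(4,0)·0.64^0·0.36^4 = 0.016796
  k=1: C(4,1)·0.64^1·0.36^3 = 0.119439
  k=2: C(4,2)·0.64^2·0.36^2 = 0.318505
P(X ≤ 2) = 0.454740

0.4547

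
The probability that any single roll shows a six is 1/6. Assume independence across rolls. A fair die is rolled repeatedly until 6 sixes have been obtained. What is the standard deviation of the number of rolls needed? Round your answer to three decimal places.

Y = total rolls until the sixth success; negative binomial with r=6, p=0.166667.
SD(Y) = √[r(1−p)/p²] = √(180.00000) = 13.41641

13.416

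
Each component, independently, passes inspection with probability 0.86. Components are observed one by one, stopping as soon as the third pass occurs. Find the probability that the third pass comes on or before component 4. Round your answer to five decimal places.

0.90320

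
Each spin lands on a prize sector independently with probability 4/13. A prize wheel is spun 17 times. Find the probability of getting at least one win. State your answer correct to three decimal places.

P(at least one) = 1 − P(none) = 1 − (1 − 0.307692)^17
= 1 − 0.00193 = 0.99807

0.998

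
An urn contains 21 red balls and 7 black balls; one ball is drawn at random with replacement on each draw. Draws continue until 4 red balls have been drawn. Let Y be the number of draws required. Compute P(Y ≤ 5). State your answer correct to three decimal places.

Finishing within 5 draws ⇔ at least 4 successes in the first 5. With X ~ Binomial(5, 0.75), P(Y ≤ 5) = 1 − P(X ≤ 3).
  k=0: C(5,0)·0.75^0·0.25^5 = 0.00098
  k=1: C(5,1)·0.75^1·0.25^4 = 0.01465
  k=2: C(5,2)·0.75^2·0.25^3 = 0.08789
  k=3: C(5,3)·0.75^3·0.25^2 = 0.26367
1 − 0.36719 = 0.63281

0.633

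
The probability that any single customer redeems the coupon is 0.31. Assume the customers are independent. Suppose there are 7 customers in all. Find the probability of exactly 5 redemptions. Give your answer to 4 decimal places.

X ~ Binomial(n=7, p=0.31).
P(X=5) = C(7,5) · p^5 · (1−p)^2
= 21 · 0.0028629 · 0.4761 = 0.028624

0.0286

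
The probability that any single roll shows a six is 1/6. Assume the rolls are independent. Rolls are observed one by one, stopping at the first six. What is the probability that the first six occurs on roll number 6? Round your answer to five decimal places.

0.06698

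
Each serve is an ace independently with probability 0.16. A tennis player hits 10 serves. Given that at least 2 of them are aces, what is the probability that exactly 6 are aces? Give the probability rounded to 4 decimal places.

0.0036

X ~ Binomial(10, 0.16). Want P(X=6 | X≥2) = P(X=6) / P(X≥2).
P(X=6) = C(10,6)·0.16^6·0.84^4 = 0.001754
P(X≥2) = 1 − 0.174901 − 0.333145 = 0.491954
Ratio = 0.001754 / 0.491954 = 0.003566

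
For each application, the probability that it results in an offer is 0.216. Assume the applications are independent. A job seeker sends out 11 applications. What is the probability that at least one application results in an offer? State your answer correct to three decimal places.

P(at least one) = 1 − P(none) = 1 − (1 − 0.216)^11
= 1 − 0.06878 = 0.93122

0.931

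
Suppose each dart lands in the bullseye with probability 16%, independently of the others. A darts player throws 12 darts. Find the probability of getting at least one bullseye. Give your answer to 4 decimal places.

P(at least one) = 1 − P(none) = 1 − (1 − 0.16)^12
= 1 − 0.123410 = 0.876590

0.8766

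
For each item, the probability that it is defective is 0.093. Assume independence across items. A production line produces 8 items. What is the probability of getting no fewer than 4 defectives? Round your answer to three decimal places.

0.004

X ~ Binomial(8, 0.093); P(X ≥ 4) = Σ C(8,k) p^k (1−p)^(8−k) over k:
  k=4: C(8,4)·0.093^4·0.907^4 = 0.00354
  k=5: C(8,5)·0.093^5·0.907^3 = 0.00029
  k=6: C(8,6)·0.093^6·0.907^2 = 0.00001
  k=7: C(8,7)·0.093^7·0.907^1 = 0.00000
  k=8: C(8,8)·0.093^8·0.907^0 = 0.00000
Total = 0.00385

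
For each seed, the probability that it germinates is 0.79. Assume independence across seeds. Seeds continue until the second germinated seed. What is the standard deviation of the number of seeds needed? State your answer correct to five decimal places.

Y = total seeds until the second success; negative binomial with r=2, p=0.79.
SD(Y) = √[r(1−p)/p²] = √(0.6729691) = 0.8203469

0.82035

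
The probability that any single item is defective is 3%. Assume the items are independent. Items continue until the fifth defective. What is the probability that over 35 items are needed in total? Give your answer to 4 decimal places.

Needing more than 35 items ⇔ fewer than 5 successes in the first 35. With X ~ Binomial(35, 0.03), P(Y > 35) = P(X ≤ 4).
  k=0: C(35,0)·0.03^0·0.97^35 = 0.344358
  k=1: C(35,1)·0.03^1·0.97^34 = 0.372759
  k=2: C(35,2)·0.03^2·0.97^33 = 0.195987
  k=3: C(35,3)·0.03^3·0.97^32 = 0.066676
  k=4: C(35,4)·0.03^4·0.97^31 = 0.016497
P(X ≤ 4) = 0.996277

0.9963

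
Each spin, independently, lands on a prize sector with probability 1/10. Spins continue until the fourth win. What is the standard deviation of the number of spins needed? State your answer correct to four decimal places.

Y = total spins until the fourth success; negative binomial with r=4, p=0.10.
SD(Y) = √[r(1−p)/p²] = √(360.000000) = 18.973666

18.9737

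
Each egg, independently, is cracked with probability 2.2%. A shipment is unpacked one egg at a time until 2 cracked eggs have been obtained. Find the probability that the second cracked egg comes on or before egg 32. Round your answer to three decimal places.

0.156

Finishing within 32 eggs ⇔ at least 2 successes in the first 32. With X ~ Binomial(32, 0.022), P(Y ≤ 32) = 1 − P(X ≤ 1).
  k=0: C(32,0)·0.022^0·0.978^32 = 0.49073
  k=1: C(32,1)·0.022^1·0.978^31 = 0.35325
1 − 0.84398 = 0.15602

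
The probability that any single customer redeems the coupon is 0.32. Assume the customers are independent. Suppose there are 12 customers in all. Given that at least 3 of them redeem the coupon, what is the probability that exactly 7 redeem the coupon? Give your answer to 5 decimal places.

X ~ Binomial(12, 0.32). Want P(X=7 | X≥3) = P(X=7) / P(X≥3).
P(X=7) = C(12,7)·0.32^7·0.68^5 = 0.0395658
P(X≥3) = 1 − 0.0097748 − 0.0551988 − 0.1428674 = 0.7921591
Ratio = 0.0395658 / 0.7921591 = 0.0499467

0.04995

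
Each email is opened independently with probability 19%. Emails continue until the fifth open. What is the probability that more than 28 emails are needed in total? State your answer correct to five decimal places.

0.36328

Needing more than 28 emails ⇔ fewer than 5 successes in the first 28. With X ~ Binomial(28, 0.19), P(Y > 28) = P(X ≤ 4).
  k=0: C(28,0)·0.19^0·0.81^28 = 0.0027389
  k=1: C(28,1)·0.19^1·0.81^27 = 0.0179890
  k=2: C(28,2)·0.19^2·0.81^26 = 0.0569652
  k=3: C(28,3)·0.19^3·0.81^25 = 0.1158058
  k=4: C(28,4)·0.19^4·0.81^24 = 0.1697770
P(X ≤ 4) = 0.3632758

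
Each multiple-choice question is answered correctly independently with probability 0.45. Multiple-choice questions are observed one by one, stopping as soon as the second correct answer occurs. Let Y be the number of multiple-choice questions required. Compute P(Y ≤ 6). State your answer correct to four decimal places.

Finishing within 6 multiple-choice questions ⇔ at least 2 successes in the first 6. With X ~ Binomial(6, 0.45), P(Y ≤ 6) = 1 − P(X ≤ 1).
  k=0: C(6,0)·0.45^0·0.55^6 = 0.027681
  k=1: C(6,1)·0.45^1·0.55^5 = 0.135887
1 − 0.163567 = 0.836433

0.8364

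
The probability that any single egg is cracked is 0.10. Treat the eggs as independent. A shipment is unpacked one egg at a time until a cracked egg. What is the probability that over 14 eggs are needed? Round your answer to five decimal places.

Y = number of eggs to the first success; geometric, p = 0.10.
P(Y > 14) = P(first 14 all fail) = (1−p)^14 = 0.2287679

0.22877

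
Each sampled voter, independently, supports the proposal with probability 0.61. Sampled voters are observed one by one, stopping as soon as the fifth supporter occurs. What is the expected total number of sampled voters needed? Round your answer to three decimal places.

8.197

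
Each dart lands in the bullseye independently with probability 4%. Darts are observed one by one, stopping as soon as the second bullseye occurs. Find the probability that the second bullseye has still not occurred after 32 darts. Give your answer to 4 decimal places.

0.6319

Needing more than 32 darts ⇔ fewer than 2 successes in the first 32. With X ~ Binomial(32, 0.04), P(Y > 32) = P(X ≤ 1).
  k=0: C(32,0)·0.04^0·0.96^32 = 0.270819
  k=1: C(32,1)·0.04^1·0.96^31 = 0.361092
P(X ≤ 1) = 0.631911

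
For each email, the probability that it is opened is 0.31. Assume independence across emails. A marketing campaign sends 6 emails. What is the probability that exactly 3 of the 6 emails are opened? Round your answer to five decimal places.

X ~ Binomial(n=6, p=0.31).
P(X=3) = C(6,3) · p^3 · (1−p)^3
= 20 · 0.029791 · 0.32851 = 0.1957322

0.19573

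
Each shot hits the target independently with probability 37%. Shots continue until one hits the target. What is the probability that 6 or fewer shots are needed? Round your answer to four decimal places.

Y = number of shots to the first success; geometric, p = 0.37.
P(Y ≤ 6) = 1 − (1−p)^6 = 1 − 0.062524 = 0.937476

0.9375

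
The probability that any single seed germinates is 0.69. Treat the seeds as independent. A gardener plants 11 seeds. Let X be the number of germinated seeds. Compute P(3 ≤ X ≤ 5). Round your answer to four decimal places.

0.0893

X ~ Binomial(11, 0.69); P(3 ≤ X ≤ 5) = Σ C(11,k) p^k (1−p)^(11−k) over k:
  k=3: C(11,3)·0.69^3·0.31^8 = 0.004623
  k=4: C(11,4)·0.69^4·0.31^7 = 0.020580
  k=5: C(11,5)·0.69^5·0.31^6 = 0.064129
Total = 0.089332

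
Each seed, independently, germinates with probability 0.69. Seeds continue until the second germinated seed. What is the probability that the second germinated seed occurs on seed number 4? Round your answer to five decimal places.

0.13726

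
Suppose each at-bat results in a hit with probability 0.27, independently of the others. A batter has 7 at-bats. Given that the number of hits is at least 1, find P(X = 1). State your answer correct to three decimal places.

X ~ Binomial(7, 0.27). Want P(X=1 | X≥1) = P(X=1) / P(X≥1).
P(X=1) = C(7,1)·0.27^1·0.73^6 = 0.28602
P(X≥1) = 1 − 0.11047 = 0.88953
Ratio = 0.28602 / 0.88953 = 0.32154

0.322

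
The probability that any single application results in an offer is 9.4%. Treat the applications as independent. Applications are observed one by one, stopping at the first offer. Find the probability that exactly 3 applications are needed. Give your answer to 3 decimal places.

0.077

Geometric (trials to first success), p = 0.094.
P(Y = 3) = (1−p)^2 · p = 0.82084 · 0.094 = 0.07716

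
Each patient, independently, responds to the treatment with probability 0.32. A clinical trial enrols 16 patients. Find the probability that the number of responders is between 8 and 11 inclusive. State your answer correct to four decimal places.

X ~ Binomial(16, 0.32); P(8 ≤ X ≤ 11) = Σ C(16,k) p^k (1−p)^(16−k) over k:
  k=8: C(16,8)·0.32^8·0.68^8 = 0.064692
  k=9: C(16,9)·0.32^9·0.68^7 = 0.027061
  k=10: C(16,10)·0.32^10·0.68^6 = 0.008914
  k=11: C(16,11)·0.32^11·0.68^5 = 0.002288
Total = 0.102955

0.1030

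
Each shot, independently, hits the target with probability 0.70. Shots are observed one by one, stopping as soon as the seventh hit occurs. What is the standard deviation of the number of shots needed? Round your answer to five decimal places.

Y = total shots until the seventh success; negative binomial with r=7, p=0.70.
SD(Y) = √[r(1−p)/p²] = √(4.2857143) = 2.0701967

2.07020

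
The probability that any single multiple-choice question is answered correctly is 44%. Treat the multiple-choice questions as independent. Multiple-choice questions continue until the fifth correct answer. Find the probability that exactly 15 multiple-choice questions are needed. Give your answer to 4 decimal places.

0.0501

Y = trial on which the fifth success occurs; negative binomial, r=5, p=0.44.
P(Y=15) = C(14,4) · p^5 · (1−p)^10
= 1001 · 0.016492 · 0.0030331 = 0.050070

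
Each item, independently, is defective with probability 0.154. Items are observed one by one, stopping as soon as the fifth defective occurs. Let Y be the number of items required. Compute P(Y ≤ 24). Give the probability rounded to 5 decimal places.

0.30640

Finishing within 24 items ⇔ at least 5 successes in the first 24. With X ~ Binomial(24, 0.154), P(Y ≤ 24) = 1 − P(X ≤ 4).
  k=0: C(24,0)·0.154^0·0.846^24 = 0.0180671
  k=1: C(24,1)·0.154^1·0.846^23 = 0.0789315
  k=2: C(24,2)·0.154^2·0.846^22 = 0.1652337
  k=3: C(24,3)·0.154^3·0.846^21 = 0.2205720
  k=4: C(24,4)·0.154^4·0.846^20 = 0.2107948
1 − 0.6935990 = 0.3064010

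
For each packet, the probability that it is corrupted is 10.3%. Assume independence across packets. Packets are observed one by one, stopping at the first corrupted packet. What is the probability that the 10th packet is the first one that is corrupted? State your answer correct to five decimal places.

0.03872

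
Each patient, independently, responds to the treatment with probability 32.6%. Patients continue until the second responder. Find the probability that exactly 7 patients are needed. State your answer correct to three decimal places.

Y = trial on which the second success occurs; negative binomial, r=2, p=0.326.
P(Y=7) = C(6,1) · p^2 · (1−p)^5
= 6 · 0.10628 · 0.13909 = 0.08869

0.089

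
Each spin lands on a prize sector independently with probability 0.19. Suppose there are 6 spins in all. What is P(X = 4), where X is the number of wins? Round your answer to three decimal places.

0.013

X ~ Binomial(n=6, p=0.19).
P(X=4) = C(6,4) · p^4 · (1−p)^2
= 15 · 0.0013032 · 0.6561 = 0.01283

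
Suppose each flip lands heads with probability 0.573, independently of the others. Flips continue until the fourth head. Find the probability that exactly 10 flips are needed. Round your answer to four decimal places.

0.0549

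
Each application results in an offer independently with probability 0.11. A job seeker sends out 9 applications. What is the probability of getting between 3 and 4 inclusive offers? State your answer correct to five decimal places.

0.06587

X ~ Binomial(9, 0.11); P(3 ≤ X ≤ 4) = Σ C(9,k) p^k (1−p)^(9−k) over k:
  k=3: C(9,3)·0.11^3·0.89^6 = 0.0555645
  k=4: C(9,4)·0.11^4·0.89^5 = 0.0103013
Total = 0.0658658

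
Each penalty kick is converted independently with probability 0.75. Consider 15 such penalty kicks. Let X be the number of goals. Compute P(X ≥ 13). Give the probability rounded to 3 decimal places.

0.236

X ~ Binomial(15, 0.75); P(X ≥ 13) = Σ C(15,k) p^k (1−p)^(15−k) over k:
  k=13: C(15,13)·0.75^13·0.25^2 = 0.15591
  k=14: C(15,14)·0.75^14·0.25^1 = 0.06682
  k=15: C(15,15)·0.75^15·0.25^0 = 0.01336
Total = 0.23609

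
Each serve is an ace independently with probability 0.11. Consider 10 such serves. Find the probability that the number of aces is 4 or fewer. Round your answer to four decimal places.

0.9975

X ~ Binomial(10, 0.11); P(X ≤ 4) = Σ C(10,k) p^k (1−p)^(10−k) over k:
  k=0: C(10,0)·0.11^0·0.89^10 = 0.311817
  k=1: C(10,1)·0.11^1·0.89^9 = 0.385392
  k=2: C(10,2)·0.11^2·0.89^8 = 0.214347
  k=3: C(10,3)·0.11^3·0.89^7 = 0.070646
  k=4: C(10,4)·0.11^4·0.89^6 = 0.015280
Total = 0.997483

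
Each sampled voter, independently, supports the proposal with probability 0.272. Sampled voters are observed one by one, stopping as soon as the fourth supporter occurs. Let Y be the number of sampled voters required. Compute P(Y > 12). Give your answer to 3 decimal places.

Needing more than 12 sampled voters ⇔ fewer than 4 successes in the first 12. With X ~ Binomial(12, 0.272), P(Y > 12) = P(X ≤ 3).
  k=0: C(12,0)·0.272^0·0.728^12 = 0.02216
  k=1: C(12,1)·0.272^1·0.728^11 = 0.09936
  k=2: C(12,2)·0.272^2·0.728^10 = 0.20417
  k=3: C(12,3)·0.272^3·0.728^9 = 0.25428
P(X ≤ 3) = 0.57997

0.580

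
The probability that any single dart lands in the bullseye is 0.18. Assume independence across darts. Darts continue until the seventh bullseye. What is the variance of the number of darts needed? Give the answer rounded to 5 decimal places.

177.16049

Y = total darts until the seventh success; negative binomial with r=7, p=0.18.
Var(Y) = r(1−p)/p² = 7·0.82 / 0.18² = 177.1604938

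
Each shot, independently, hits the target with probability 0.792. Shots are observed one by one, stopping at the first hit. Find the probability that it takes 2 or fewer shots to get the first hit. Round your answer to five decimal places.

Y = number of shots to the first success; geometric, p = 0.792.
P(Y ≤ 2) = 1 − (1−p)^2 = 1 − 0.0432640 = 0.9567360

0.95674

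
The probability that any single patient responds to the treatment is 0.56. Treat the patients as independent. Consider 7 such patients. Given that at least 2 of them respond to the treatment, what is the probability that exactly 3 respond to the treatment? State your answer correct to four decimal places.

X ~ Binomial(7, 0.56). Want P(X=3 | X≥2) = P(X=3) / P(X≥2).
P(X=3) = C(7,3)·0.56^3·0.44^4 = 0.230379
P(X≥2) = 1 − 0.003193 − 0.028445 = 0.968362
Ratio = 0.230379 / 0.968362 = 0.237906

0.2379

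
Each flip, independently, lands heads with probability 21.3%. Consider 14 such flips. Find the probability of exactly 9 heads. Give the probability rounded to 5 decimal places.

X ~ Binomial(n=14, p=0.213).
P(X=9) = C(14,9) · p^9 · (1−p)^5
= 2002 · 9.0244e-07 · 0.30191 = 0.0005454

0.00055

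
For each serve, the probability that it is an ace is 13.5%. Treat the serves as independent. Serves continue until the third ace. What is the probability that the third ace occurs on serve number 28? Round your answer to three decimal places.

Y = trial on which the third success occurs; negative binomial, r=3, p=0.135.
P(Y=28) = C(27,2) · p^3 · (1−p)^25
= 351 · 0.0024604 · 0.026632 = 0.02300

0.023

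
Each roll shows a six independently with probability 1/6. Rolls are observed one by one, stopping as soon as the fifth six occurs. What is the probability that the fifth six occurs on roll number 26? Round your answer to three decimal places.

0.035

Y = trial on which the fifth success occurs; negative binomial, r=5, p=0.166667.
P(Y=26) = C(25,4) · p^5 · (1−p)^21
= 12650 · 0.0001286 · 0.021737 = 0.03536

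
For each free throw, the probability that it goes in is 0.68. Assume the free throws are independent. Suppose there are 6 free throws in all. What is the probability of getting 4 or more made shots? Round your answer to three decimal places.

0.706

X ~ Binomial(6, 0.68); P(X ≥ 4) = Σ C(6,k) p^k (1−p)^(6−k) over k:
  k=4: C(6,4)·0.68^4·0.32^2 = 0.32842
  k=5: C(6,5)·0.68^5·0.32^1 = 0.27916
  k=6: C(6,6)·0.68^6·0.32^0 = 0.09887
Total = 0.70644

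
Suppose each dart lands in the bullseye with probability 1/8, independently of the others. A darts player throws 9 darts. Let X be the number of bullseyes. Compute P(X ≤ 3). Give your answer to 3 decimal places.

0.982

X ~ Binomial(9, 0.125); P(X ≤ 3) = Σ C(9,k) p^k (1−p)^(9−k) over k:
  k=0: C(9,0)·0.125^0·0.875^9 = 0.30066
  k=1: C(9,1)·0.125^1·0.875^8 = 0.38656
  k=2: C(9,2)·0.125^2·0.875^7 = 0.22089
  k=3: C(9,3)·0.125^3·0.875^6 = 0.07363
Total = 0.98174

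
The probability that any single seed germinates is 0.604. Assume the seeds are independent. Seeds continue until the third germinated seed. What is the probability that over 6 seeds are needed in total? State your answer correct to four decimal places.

Needing more than 6 seeds ⇔ fewer than 3 successes in the first 6. With X ~ Binomial(6, 0.604), P(Y > 6) = P(X ≤ 2).
  k=0: C(6,0)·0.604^0·0.396^6 = 0.003856
  k=1: C(6,1)·0.604^1·0.396^5 = 0.035291
  k=2: C(6,2)·0.604^2·0.396^4 = 0.134569
P(X ≤ 2) = 0.173717

0.1737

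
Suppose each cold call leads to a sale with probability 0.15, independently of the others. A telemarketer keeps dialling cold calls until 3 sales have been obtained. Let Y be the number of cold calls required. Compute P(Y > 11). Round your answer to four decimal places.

Needing more than 11 cold calls ⇔ fewer than 3 successes in the first 11. With X ~ Binomial(11, 0.15), P(Y > 11) = P(X ≤ 2).
  k=0: C(11,0)·0.15^0·0.85^11 = 0.167343
  k=1: C(11,1)·0.15^1·0.85^10 = 0.324843
  k=2: C(11,2)·0.15^2·0.85^9 = 0.286626
P(X ≤ 2) = 0.778812

0.7788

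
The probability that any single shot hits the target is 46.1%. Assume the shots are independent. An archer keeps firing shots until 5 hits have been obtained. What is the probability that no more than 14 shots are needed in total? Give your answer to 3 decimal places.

0.853

Finishing within 14 shots ⇔ at least 5 successes in the first 14. With X ~ Binomial(14, 0.461), P(Y ≤ 14) = 1 − P(X ≤ 4).
  k=0: C(14,0)·0.461^0·0.539^14 = 0.00017
  k=1: C(14,1)·0.461^1·0.539^13 = 0.00209
  k=2: C(14,2)·0.461^2·0.539^12 = 0.01163
  k=3: C(14,3)·0.461^3·0.539^11 = 0.03978
  k=4: C(14,4)·0.461^4·0.539^10 = 0.09357
1 − 0.14724 = 0.85276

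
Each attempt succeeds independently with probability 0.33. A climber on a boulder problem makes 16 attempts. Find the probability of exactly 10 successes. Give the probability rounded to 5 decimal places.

X ~ Binomial(n=16, p=0.33).
P(X=10) = C(16,10) · p^10 · (1−p)^6
= 8008 · 1.5316e-05 · 0.090458 = 0.0110946

0.01109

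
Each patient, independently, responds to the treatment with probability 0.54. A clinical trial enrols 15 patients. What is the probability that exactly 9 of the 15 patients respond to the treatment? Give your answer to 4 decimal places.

0.1851

X ~ Binomial(n=15, p=0.54).
P(X=9) = C(15,9) · p^9 · (1−p)^6
= 5005 · 0.0039043 · 0.0094743 = 0.185138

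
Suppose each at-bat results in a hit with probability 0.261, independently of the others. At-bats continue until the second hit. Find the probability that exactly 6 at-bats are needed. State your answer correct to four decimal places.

Y = trial on which the second success occurs; negative binomial, r=2, p=0.261.
P(Y=6) = C(5,1) · p^2 · (1−p)^4
= 5 · 0.068121 · 0.29825 = 0.101585

0.1016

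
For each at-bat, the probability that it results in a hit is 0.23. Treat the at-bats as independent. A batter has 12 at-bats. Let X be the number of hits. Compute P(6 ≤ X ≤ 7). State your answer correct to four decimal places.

0.0358

X ~ Binomial(12, 0.23); P(6 ≤ X ≤ 7) = Σ C(12,k) p^k (1−p)^(12−k) over k:
  k=6: C(12,6)·0.23^6·0.77^6 = 0.028509
  k=7: C(12,7)·0.23^7·0.77^5 = 0.007299
Total = 0.035808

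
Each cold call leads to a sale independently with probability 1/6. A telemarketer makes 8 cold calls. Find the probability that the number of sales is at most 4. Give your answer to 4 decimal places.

X ~ Binomial(8, 0.166667); P(X ≤ 4) = Σ C(8,k) p^k (1−p)^(8−k) over k:
  k=0: C(8,0)·0.166667^0·0.833333^8 = 0.232568
  k=1: C(8,1)·0.166667^1·0.833333^7 = 0.372109
  k=2: C(8,2)·0.166667^2·0.833333^6 = 0.260476
  k=3: C(8,3)·0.166667^3·0.833333^5 = 0.104190
  k=4: C(8,4)·0.166667^4·0.833333^4 = 0.026048
Total = 0.995391

0.9954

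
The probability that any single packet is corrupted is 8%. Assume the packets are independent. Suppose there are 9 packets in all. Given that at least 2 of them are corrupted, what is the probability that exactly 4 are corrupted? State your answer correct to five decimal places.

0.02148

X ~ Binomial(9, 0.08). Want P(X=4 | X≥2) = P(X=4) / P(X≥2).
P(X=4) = C(9,4)·0.08^4·0.92^5 = 0.0034015
P(X≥2) = 1 − 0.4721614 − 0.3695176 = 0.1583210
Ratio = 0.0034015 / 0.1583210 = 0.0214848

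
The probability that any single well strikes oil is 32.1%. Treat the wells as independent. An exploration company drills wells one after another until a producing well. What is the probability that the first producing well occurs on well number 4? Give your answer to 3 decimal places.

0.100

Geometric (trials to first success), p = 0.321.
P(Y = 4) = (1−p)^3 · p = 0.31305 · 0.321 = 0.10049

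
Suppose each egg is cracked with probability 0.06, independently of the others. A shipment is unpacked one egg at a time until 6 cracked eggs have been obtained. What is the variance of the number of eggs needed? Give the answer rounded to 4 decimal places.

1566.6667

Y = total eggs until the sixth success; negative binomial with r=6, p=0.06.
Var(Y) = r(1−p)/p² = 6·0.94 / 0.06² = 1566.666667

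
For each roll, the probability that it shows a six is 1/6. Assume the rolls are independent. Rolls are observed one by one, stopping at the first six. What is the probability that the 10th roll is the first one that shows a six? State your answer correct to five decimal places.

0.03230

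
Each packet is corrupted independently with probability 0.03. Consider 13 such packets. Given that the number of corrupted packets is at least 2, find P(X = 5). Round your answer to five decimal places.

X ~ Binomial(13, 0.03). Want P(X=5 | X≥2) = P(X=5) / P(X≥2).
P(X=5) = C(13,5)·0.03^5·0.97^8 = 0.0000245
P(X≥2) = 1 − 0.6730271 − 0.2705985 = 0.0563744
Ratio = 0.0000245 / 0.0563744 = 0.0004348

0.00043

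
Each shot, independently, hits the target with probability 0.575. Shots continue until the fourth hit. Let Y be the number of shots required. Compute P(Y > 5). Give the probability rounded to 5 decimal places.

Needing more than 5 shots ⇔ fewer than 4 successes in the first 5. With X ~ Binomial(5, 0.575), P(Y > 5) = P(X ≤ 3).
  k=0: C(5,0)·0.575^0·0.425^5 = 0.0138658
  k=1: C(5,1)·0.575^1·0.425^4 = 0.0937980
  k=2: C(5,2)·0.575^2·0.425^3 = 0.2538063
  k=3: C(5,3)·0.575^3·0.425^2 = 0.3433851
P(X ≤ 3) = 0.7048552

0.70486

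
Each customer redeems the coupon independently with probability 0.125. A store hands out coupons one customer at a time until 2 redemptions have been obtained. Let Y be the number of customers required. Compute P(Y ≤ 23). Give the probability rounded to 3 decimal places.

0.801

Finishing within 23 customers ⇔ at least 2 successes in the first 23. With X ~ Binomial(23, 0.125), P(Y ≤ 23) = 1 − P(X ≤ 1).
  k=0: C(23,0)·0.125^0·0.875^23 = 0.04636
  k=1: C(23,1)·0.125^1·0.875^22 = 0.15234
1 − 0.19870 = 0.80130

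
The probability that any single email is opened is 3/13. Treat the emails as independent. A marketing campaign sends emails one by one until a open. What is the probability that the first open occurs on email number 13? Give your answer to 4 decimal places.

0.0099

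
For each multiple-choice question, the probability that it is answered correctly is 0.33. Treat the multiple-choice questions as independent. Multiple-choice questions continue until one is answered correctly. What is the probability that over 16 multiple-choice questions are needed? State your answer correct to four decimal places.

Y = number of multiple-choice questions to the first success; geometric, p = 0.33.
P(Y > 16) = P(first 16 all fail) = (1−p)^16 = 0.001649

0.0016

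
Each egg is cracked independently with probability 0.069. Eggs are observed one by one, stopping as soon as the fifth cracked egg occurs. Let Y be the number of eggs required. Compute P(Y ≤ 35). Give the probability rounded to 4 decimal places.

0.0905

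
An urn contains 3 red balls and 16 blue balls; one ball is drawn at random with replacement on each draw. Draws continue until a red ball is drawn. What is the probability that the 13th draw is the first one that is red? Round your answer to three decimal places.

Geometric (trials to first success), p = 0.157895.
P(Y = 13) = (1−p)^12 · p = 0.12717 · 0.157895 = 0.02008

0.020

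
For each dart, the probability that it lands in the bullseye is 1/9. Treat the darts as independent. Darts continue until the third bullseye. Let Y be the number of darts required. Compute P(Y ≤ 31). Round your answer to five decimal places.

0.68485

Finishing within 31 darts ⇔ at least 3 successes in the first 31. With X ~ Binomial(31, 0.111111), P(Y ≤ 31) = 1 − P(X ≤ 2).
  k=0: C(31,0)·0.111111^0·0.888889^31 = 0.0259580
  k=1: C(31,1)·0.111111^1·0.888889^30 = 0.1005874
  k=2: C(31,2)·0.111111^2·0.888889^29 = 0.1886013
1 − 0.3151468 = 0.6848532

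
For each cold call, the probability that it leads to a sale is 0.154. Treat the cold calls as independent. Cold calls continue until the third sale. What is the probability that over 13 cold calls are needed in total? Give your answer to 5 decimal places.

0.67672

Needing more than 13 cold calls ⇔ fewer than 3 successes in the first 13. With X ~ Binomial(13, 0.154), P(Y > 13) = P(X ≤ 2).
  k=0: C(13,0)·0.154^0·0.846^13 = 0.1137142
  k=1: C(13,1)·0.154^1·0.846^12 = 0.2690967
  k=2: C(13,2)·0.154^2·0.846^11 = 0.2939071
P(X ≤ 2) = 0.6767180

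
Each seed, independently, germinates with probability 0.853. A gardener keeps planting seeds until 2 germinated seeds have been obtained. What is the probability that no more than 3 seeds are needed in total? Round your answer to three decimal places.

Finishing within 3 seeds ⇔ at least 2 successes in the first 3. With X ~ Binomial(3, 0.853), P(Y ≤ 3) = 1 − P(X ≤ 1).
  k=0: C(3,0)·0.853^0·0.147^3 = 0.00318
  k=1: C(3,1)·0.853^1·0.147^2 = 0.05530
1 − 0.05847 = 0.94153

0.942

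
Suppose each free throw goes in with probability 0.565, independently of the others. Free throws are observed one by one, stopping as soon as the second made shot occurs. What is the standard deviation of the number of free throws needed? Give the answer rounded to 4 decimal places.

1.6509

Y = total free throws until the second success; negative binomial with r=2, p=0.565.
SD(Y) = √[r(1−p)/p²] = √(2.725350) = 1.650864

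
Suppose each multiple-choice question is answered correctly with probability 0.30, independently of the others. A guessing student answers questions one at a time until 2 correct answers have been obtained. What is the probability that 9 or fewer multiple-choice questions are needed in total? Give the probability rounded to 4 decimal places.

0.8040

Finishing within 9 multiple-choice questions ⇔ at least 2 successes in the first 9. With X ~ Binomial(9, 0.30), P(Y ≤ 9) = 1 − P(X ≤ 1).
  k=0: C(9,0)·0.30^0·0.70^9 = 0.040354
  k=1: C(9,1)·0.30^1·0.70^8 = 0.155650
1 − 0.196003 = 0.803997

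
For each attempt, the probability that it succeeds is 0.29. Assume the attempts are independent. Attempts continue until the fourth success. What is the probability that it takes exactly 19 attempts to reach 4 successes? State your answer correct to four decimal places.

0.0339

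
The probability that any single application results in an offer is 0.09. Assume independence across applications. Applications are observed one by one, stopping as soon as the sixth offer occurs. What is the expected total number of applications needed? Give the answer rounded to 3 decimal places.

66.667

Y = total applications until the sixth success; negative binomial with r=6, p=0.09.
E[Y] = r / p = 6 / 0.09 = 66.66667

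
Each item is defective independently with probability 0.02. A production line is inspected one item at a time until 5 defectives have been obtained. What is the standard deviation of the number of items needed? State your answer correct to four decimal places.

Y = total items until the fifth success; negative binomial with r=5, p=0.02.
SD(Y) = √[r(1−p)/p²] = √(12250.000000) = 110.679718

110.6797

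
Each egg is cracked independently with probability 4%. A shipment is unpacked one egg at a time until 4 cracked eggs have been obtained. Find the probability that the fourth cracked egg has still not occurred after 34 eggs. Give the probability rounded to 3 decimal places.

0.954

Needing more than 34 eggs ⇔ fewer than 4 successes in the first 34. With X ~ Binomial(34, 0.04), P(Y > 34) = P(X ≤ 3).
  k=0: C(34,0)·0.04^0·0.96^34 = 0.24959
  k=1: C(34,1)·0.04^1·0.96^33 = 0.35358
  k=2: C(34,2)·0.04^2·0.96^32 = 0.24309
  k=3: C(34,3)·0.04^3·0.96^31 = 0.10804
P(X ≤ 3) = 0.95429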